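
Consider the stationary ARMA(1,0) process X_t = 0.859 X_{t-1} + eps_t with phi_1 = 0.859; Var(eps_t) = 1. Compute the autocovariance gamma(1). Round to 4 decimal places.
\gamma(1) = 3.2771

Multiply the model equation by X_{t-k} and take expectations. With theta_0 = psi_0 = 1 and psi_j the MA(infinity) weights, this gives
  gamma(k) - sum_i phi_i gamma(k-i) = c_k,
  c_k = sigma^2 * sum_{j=k..q} theta_j psi_{j-k}   (c_k = 0 for k > q),
using gamma(-m) = gamma(m).
Pure AR (q = 0): c_0 = sigma^2 = 1, c_k = 0 for k >= 1.
Equations for k = 0 and k = 1 (AR order 1):
  gamma(0) = phi_1 gamma(1) + c_0
  gamma(1) = phi_1 gamma(0) + c_1
Substituting the second into the first: gamma(0) (1 - phi_1^2) = c_0 + phi_1 c_1, so
  gamma(0) = c_0 / (1 - phi_1^2) = 1 / (1 - (0.859)^2) = 1 / 0.262119 = 3.815061.
  gamma(1) = phi_1 gamma(0) = (0.859)(3.815061) = 3.277137.
Therefore gamma(1) = 3.2771 (to 4 decimal places).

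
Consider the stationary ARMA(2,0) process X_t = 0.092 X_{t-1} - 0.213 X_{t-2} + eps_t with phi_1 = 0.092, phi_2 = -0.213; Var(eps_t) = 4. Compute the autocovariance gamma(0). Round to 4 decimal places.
\gamma(0) = 4.2143

Multiply the model equation by X_{t-k} and take expectations. With theta_0 = psi_0 = 1 and psi_j the MA(infinity) weights, this gives
  gamma(k) - sum_i phi_i gamma(k-i) = c_k,
  c_k = sigma^2 * sum_{j=k..q} theta_j psi_{j-k}   (c_k = 0 for k > q),
using gamma(-m) = gamma(m).
Pure AR (q = 0): c_0 = sigma^2 = 4, c_k = 0 for k >= 1.
Equations for k = 0, 1, 2 (AR order 2, c_2 = 0):
  (E0) gamma(0) = phi_1 gamma(1) + phi_2 gamma(2) + c_0
  (E1) gamma(1) = phi_1 gamma(0) + phi_2 gamma(1) + c_1
  (E2) gamma(2) = phi_1 gamma(1) + phi_2 gamma(0)
From (E1): gamma(1) = A gamma(0) + B with
  A = phi_1 / (1 - phi_2) = 0.092 / 1.213 = 0.075845,   B = c_1 / (1 - phi_2) = 0 / 1.213 = 0.
Insert (E2) into (E0): gamma(0) (1 - phi_2^2) = phi_1 (1 + phi_2) gamma(1) + c_0.
  phi_1 (1 + phi_2) = (0.092)(0.787) = 0.072404,   1 - phi_2^2 = 0.954631.
Replace gamma(1) by A gamma(0) + B and collect gamma(0):
  gamma(0) [0.954631 - (0.072404)(0.075845)] = c_0 = 4
  gamma(0) * 0.94914 = 4
  gamma(0) = 4 / 0.94914 = 4.214344.
Therefore gamma(0) = 4.2143 (to 4 decimal places).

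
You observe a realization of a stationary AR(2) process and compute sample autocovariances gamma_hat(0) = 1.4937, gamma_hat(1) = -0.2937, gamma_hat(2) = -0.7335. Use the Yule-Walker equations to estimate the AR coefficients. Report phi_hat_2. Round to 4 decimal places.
\hat\phi_{2} = -0.5510

The Yule-Walker equations for an AR(p) process read, in matrix form,
  Gamma_p phi = r_p,   with   (Gamma_p)_{ij} = gamma(|i - j|),
                       (r_p)_i = gamma(i),   i,j = 1..p.
Substitute the sample gammas (Toeplitz matrix and right-hand side of size 2):
  Gamma_p = [[1.4937, -0.2937], [-0.2937, 1.4937]]
  r_p     = [-0.2937, -0.7335]
Written out:
  1.4937 phi_1 - 0.2937 phi_2 = -0.2937
  -0.2937 phi_1 + 1.4937 phi_2 = -0.7335
Solve by Cramer's rule:
  det = gamma(0)^2 - gamma(1)^2 = (1.4937)^2 - (-0.2937)^2 = 2.23113969 - 0.08625969 = 2.14488
  phi_hat_1 = [gamma(1) gamma(0) - gamma(1) gamma(2)] / det = [(-0.2937)(1.4937) - (-0.2937)(-0.7335)] / 2.14488 = -0.65412864 / 2.14488 = -0.305
  phi_hat_2 = [gamma(0) gamma(2) - gamma(1)^2] / det = [(1.4937)(-0.7335) - (-0.2937)^2] / 2.14488 = -1.18188864 / 2.14488 = -0.551
So phi_hat = [-0.3050, -0.5510].
Therefore phi_hat_2 = -0.5510.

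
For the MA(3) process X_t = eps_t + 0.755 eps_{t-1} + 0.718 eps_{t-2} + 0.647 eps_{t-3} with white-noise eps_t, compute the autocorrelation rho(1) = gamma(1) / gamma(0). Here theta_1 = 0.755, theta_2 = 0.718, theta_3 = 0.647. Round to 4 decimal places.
\rho(1) = 0.7035

For an MA(q) process with theta_0 = 1, the autocovariance is
  gamma(k) = sigma^2 * sum_{i=0..q-k} theta_i * theta_{i+k},
and rho(k) = gamma(k) / gamma(0). Sigma^2 cancels.
  numerator   = (1)*(0.755) + (0.755)*(0.718) + (0.718)*(0.647) = 1.761636.
  denominator = (1)^2 + (0.755)^2 + (0.718)^2 + (0.647)^2 = 2.504158.
  rho(1) = 1.761636 / 2.504158 = 0.7035.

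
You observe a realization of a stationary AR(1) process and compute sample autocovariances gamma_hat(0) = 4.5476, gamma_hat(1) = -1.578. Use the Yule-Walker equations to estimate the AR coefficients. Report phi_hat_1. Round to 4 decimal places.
\hat\phi_{1} = -0.3470

The Yule-Walker equations for an AR(p) process read, in matrix form,
  Gamma_p phi = r_p,   with   (Gamma_p)_{ij} = gamma(|i - j|),
                       (r_p)_i = gamma(i),   i,j = 1..p.
Substitute the sample gammas (Toeplitz matrix and right-hand side of size 1):
  Gamma_p = [[4.5476]]
  r_p     = [-1.578]
With p = 1 this is the single equation gamma(0) phi_1 = gamma(1):
  phi_hat_1 = gamma(1) / gamma(0) = -1.578 / 4.5476 = -0.3470.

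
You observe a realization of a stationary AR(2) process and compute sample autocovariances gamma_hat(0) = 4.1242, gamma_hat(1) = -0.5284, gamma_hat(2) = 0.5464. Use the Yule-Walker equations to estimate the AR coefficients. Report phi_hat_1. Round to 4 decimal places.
\hat\phi_{1} = -0.1130

The Yule-Walker equations for an AR(p) process read, in matrix form,
  Gamma_p phi = r_p,   with   (Gamma_p)_{ij} = gamma(|i - j|),
                       (r_p)_i = gamma(i),   i,j = 1..p.
Substitute the sample gammas (Toeplitz matrix and right-hand side of size 2):
  Gamma_p = [[4.1242, -0.5284], [-0.5284, 4.1242]]
  r_p     = [-0.5284, 0.5464]
Written out:
  4.1242 phi_1 - 0.5284 phi_2 = -0.5284
  -0.5284 phi_1 + 4.1242 phi_2 = 0.5464
Solve by Cramer's rule:
  det = gamma(0)^2 - gamma(1)^2 = (4.1242)^2 - (-0.5284)^2 = 17.00902564 - 0.27920656 = 16.72981908
  phi_hat_1 = [gamma(1) gamma(0) - gamma(1) gamma(2)] / det = [(-0.5284)(4.1242) - (-0.5284)(0.5464)] / 16.72981908 = -1.89050952 / 16.72981908 = -0.113
  phi_hat_2 = [gamma(0) gamma(2) - gamma(1)^2] / det = [(4.1242)(0.5464) - (-0.5284)^2] / 16.72981908 = 1.97425632 / 16.72981908 = 0.118
So phi_hat = [-0.1130, 0.1180].
Therefore phi_hat_1 = -0.1130.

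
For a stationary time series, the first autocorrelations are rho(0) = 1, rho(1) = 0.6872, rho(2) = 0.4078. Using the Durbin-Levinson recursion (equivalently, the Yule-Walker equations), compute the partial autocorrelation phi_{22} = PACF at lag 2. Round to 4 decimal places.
\phi_{22} = -0.1221

The PACF at lag k is phi_{kk}, the last component of the solution
to the Yule-Walker system G_k phi = r_k where
  (G_k)_{ij} = rho(|i - j|), (r_k)_i = rho(i), i,j = 1..k.
Equivalently, Durbin-Levinson gives phi_{kk} iteratively:
  phi_{11} = rho(1)
  phi_{kk} = [rho(k) - sum_{j=1..k-1} phi_{k-1,j} rho(k-j)]
            / [1 - sum_{j=1..k-1} phi_{k-1,j} rho(j)],
  phi_{k,j} = phi_{k-1,j} - phi_{kk} phi_{k-1,k-j},  j = 1..k-1.
Step k = 1:
  phi_11 = rho(1) = 0.6872.
Step k = 2:
  phi_22 = [rho(2) - phi_11 rho(1)] / [1 - phi_11 rho(1)] = [0.4078 - (0.6872)(0.6872)] / [1 - (0.6872)(0.6872)]
         = -0.06444384 / 0.52775616 = -0.1221.
Therefore phi_{22} = -0.1221.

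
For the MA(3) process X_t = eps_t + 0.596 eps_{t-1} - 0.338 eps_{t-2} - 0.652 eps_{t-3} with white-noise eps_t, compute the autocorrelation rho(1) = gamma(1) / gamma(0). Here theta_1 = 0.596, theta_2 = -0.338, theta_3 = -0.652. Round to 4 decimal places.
\rho(1) = 0.3246

For an MA(q) process with theta_0 = 1, the autocovariance is
  gamma(k) = sigma^2 * sum_{i=0..q-k} theta_i * theta_{i+k},
and rho(k) = gamma(k) / gamma(0). Sigma^2 cancels.
  numerator   = (1)*(0.596) + (0.596)*(-0.338) + (-0.338)*(-0.652) = 0.614928.
  denominator = (1)^2 + (0.596)^2 + (-0.338)^2 + (-0.652)^2 = 1.894564.
  rho(1) = 0.614928 / 1.894564 = 0.3246.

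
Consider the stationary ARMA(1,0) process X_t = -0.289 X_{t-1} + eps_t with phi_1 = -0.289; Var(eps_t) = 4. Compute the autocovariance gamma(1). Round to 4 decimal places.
\gamma(1) = -1.2613

Multiply the model equation by X_{t-k} and take expectations. With theta_0 = psi_0 = 1 and psi_j the MA(infinity) weights, this gives
  gamma(k) - sum_i phi_i gamma(k-i) = c_k,
  c_k = sigma^2 * sum_{j=k..q} theta_j psi_{j-k}   (c_k = 0 for k > q),
using gamma(-m) = gamma(m).
Pure AR (q = 0): c_0 = sigma^2 = 4, c_k = 0 for k >= 1.
Equations for k = 0 and k = 1 (AR order 1):
  gamma(0) = phi_1 gamma(1) + c_0
  gamma(1) = phi_1 gamma(0) + c_1
Substituting the second into the first: gamma(0) (1 - phi_1^2) = c_0 + phi_1 c_1, so
  gamma(0) = c_0 / (1 - phi_1^2) = 4 / (1 - (-0.289)^2) = 4 / 0.916479 = 4.36453.
  gamma(1) = phi_1 gamma(0) = (-0.289)(4.36453) = -1.261349.
Therefore gamma(1) = -1.2613 (to 4 decimal places).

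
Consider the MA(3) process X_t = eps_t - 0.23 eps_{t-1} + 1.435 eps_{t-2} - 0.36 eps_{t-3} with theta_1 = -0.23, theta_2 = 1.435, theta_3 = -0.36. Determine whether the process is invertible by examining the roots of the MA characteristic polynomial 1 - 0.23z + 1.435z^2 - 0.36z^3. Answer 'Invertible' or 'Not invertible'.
\text{Not invertible}

The MA(q) characteristic polynomial is P(z) = 1 - 0.23z + 1.435z^2 - 0.36z^3.
Invertibility requires all roots to lie outside the unit circle, i.e. |z| > 1 for every root.
Degree 3: look for a simple real root z0 first, then factor out (1 - z/z0) and solve the remaining quadratic.
Testing z0 = 4: P(4) = 1 + (-0.23)(4) + (1.435)(4)^2 + (-0.36)(4)^3
  = 1 + (-0.92) + (22.96) + (-23.04) = 0.  So z_0 = 4 is a root, |z_0| = 4.
Divide out the factor (1 - 0.25 z) = (1 - z/z0) (since 1/z0 = 0.25):
  P(z) = (1 - 0.25 z)(1 + (0.02) z + (1.44) z^2)
  [check: z-coef 0.02 - (0.25) = -0.23; z^2-coef 1.44 - (0.25)(0.02) = 1.435; z^3-coef -(0.25)(1.44) = -0.36.]
Remaining roots from the quadratic factor 1 + (0.02) z + (1.44) z^2:
  Set 1 + (0.02) z + (1.44) z^2 = 0, i.e. a z^2 + b z + c = 0 with a = 1.44, b = 0.02, c = 1.
  Discriminant D = b^2 - 4ac = (0.02)^2 - 4*(1.44)*1 = 0.0004 - (5.76) = -5.7596.
  D < 0, so the roots are the complex-conjugate pair z = (-b +/- i sqrt(-D)) / (2a) = -0.0069 +/- 0.8333i.
  For a conjugate pair |z|^2 = z * conj(z) = (product of roots) = c/a = 1/(1.44) = 0.694444, so |z| = sqrt(0.694444) = 0.8333 for both roots.
Moduli of all roots: 4.0000, 0.8333, 0.8333.
All moduli strictly greater than 1? No.
Verdict: Not invertible.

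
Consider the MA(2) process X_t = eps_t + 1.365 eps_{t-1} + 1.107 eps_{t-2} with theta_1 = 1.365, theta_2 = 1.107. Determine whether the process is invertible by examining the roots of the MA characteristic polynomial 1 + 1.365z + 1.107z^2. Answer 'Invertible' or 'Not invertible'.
\text{Not invertible}

The MA(q) characteristic polynomial is P(z) = 1 + 1.365z + 1.107z^2.
Invertibility requires all roots to lie outside the unit circle, i.e. |z| > 1 for every root.
Set 1 + (1.365) z + (1.107) z^2 = 0, i.e. a z^2 + b z + c = 0 with a = 1.107, b = 1.365, c = 1.
Discriminant D = b^2 - 4ac = (1.365)^2 - 4*(1.107)*1 = 1.863225 - (4.428) = -2.564775.
D < 0, so the roots are the complex-conjugate pair z = (-b +/- i sqrt(-D)) / (2a) = -0.6165 +/- 0.7233i.
For a conjugate pair |z|^2 = z * conj(z) = (product of roots) = c/a = 1/(1.107) = 0.903342, so |z| = sqrt(0.903342) = 0.9504 for both roots.
Moduli of all roots: 0.9504, 0.9504.
All moduli strictly greater than 1? No.
Verdict: Not invertible.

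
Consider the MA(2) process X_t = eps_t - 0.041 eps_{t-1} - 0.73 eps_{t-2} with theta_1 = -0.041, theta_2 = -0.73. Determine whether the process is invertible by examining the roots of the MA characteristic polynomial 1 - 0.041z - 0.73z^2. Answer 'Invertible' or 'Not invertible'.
\text{Invertible}

The MA(q) characteristic polynomial is P(z) = 1 - 0.041z - 0.73z^2.
Invertibility requires all roots to lie outside the unit circle, i.e. |z| > 1 for every root.
Set 1 + (-0.041) z + (-0.73) z^2 = 0, i.e. a z^2 + b z + c = 0 with a = -0.73, b = -0.041, c = 1.
Discriminant D = b^2 - 4ac = (-0.041)^2 - 4*(-0.73)*1 = 0.001681 - (-2.92) = 2.921681.
D >= 0, so the roots are real: z = (-b +/- sqrt(D)) / (2a) = (0.041 +/- 1.709293) / (-1.46).
  z_1 = (0.041 + 1.709293) / (-1.46) = -1.1988,   |z_1| = 1.1988.
  z_2 = (0.041 - 1.709293) / (-1.46) = 1.1427,   |z_2| = 1.1427.
Moduli of all roots: 1.1988, 1.1427.
All moduli strictly greater than 1? Yes.
Verdict: Invertible.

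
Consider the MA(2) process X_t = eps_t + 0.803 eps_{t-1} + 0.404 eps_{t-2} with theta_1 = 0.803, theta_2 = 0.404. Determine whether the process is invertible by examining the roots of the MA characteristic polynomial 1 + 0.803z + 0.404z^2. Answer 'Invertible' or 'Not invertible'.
\text{Invertible}

The MA(q) characteristic polynomial is P(z) = 1 + 0.803z + 0.404z^2.
Invertibility requires all roots to lie outside the unit circle, i.e. |z| > 1 for every root.
Set 1 + (0.803) z + (0.404) z^2 = 0, i.e. a z^2 + b z + c = 0 with a = 0.404, b = 0.803, c = 1.
Discriminant D = b^2 - 4ac = (0.803)^2 - 4*(0.404)*1 = 0.644809 - (1.616) = -0.971191.
D < 0, so the roots are the complex-conjugate pair z = (-b +/- i sqrt(-D)) / (2a) = -0.9938 +/- 1.2197i.
For a conjugate pair |z|^2 = z * conj(z) = (product of roots) = c/a = 1/(0.404) = 2.475248, so |z| = sqrt(2.475248) = 1.5733 for both roots.
Moduli of all roots: 1.5733, 1.5733.
All moduli strictly greater than 1? Yes.
Verdict: Invertible.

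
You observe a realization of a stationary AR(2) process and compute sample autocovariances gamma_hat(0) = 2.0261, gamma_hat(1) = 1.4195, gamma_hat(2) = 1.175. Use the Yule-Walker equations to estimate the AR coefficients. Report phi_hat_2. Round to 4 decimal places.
\hat\phi_{2} = 0.1750

The Yule-Walker equations for an AR(p) process read, in matrix form,
  Gamma_p phi = r_p,   with   (Gamma_p)_{ij} = gamma(|i - j|),
                       (r_p)_i = gamma(i),   i,j = 1..p.
Substitute the sample gammas (Toeplitz matrix and right-hand side of size 2):
  Gamma_p = [[2.0261, 1.4195], [1.4195, 2.0261]]
  r_p     = [1.4195, 1.175]
Written out:
  2.0261 phi_1 + 1.4195 phi_2 = 1.4195
  1.4195 phi_1 + 2.0261 phi_2 = 1.175
Solve by Cramer's rule:
  det = gamma(0)^2 - gamma(1)^2 = (2.0261)^2 - (1.4195)^2 = 4.10508121 - 2.01498025 = 2.09010096
  phi_hat_1 = [gamma(1) gamma(0) - gamma(1) gamma(2)] / det = [(1.4195)(2.0261) - (1.4195)(1.175)] / 2.09010096 = 1.20813645 / 2.09010096 = 0.578
  phi_hat_2 = [gamma(0) gamma(2) - gamma(1)^2] / det = [(2.0261)(1.175) - (1.4195)^2] / 2.09010096 = 0.36568725 / 2.09010096 = 0.175
So phi_hat = [0.5780, 0.1750].
Therefore phi_hat_2 = 0.1750.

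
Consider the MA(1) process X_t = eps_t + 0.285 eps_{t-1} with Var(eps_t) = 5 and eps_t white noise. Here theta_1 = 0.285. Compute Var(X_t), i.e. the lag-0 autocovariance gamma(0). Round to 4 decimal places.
\gamma(0) = 5.4061

For an MA(q) process X_t = eps_t + sum_i theta_i eps_{t-i} with
Var(eps_t) = sigma^2, the variance is
  gamma(0) = sigma^2 * (1 + sum_i theta_i^2).
  sum_i theta_i^2 = (0.285)^2 = 0.081225.
  gamma(0) = 5 * (1 + 0.081225) = 5 * 1.081225 = 5.406125, which rounds to 5.4061.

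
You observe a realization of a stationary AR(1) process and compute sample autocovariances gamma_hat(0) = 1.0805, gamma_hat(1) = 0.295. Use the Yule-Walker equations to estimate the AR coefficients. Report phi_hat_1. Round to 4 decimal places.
\hat\phi_{1} = 0.2730

The Yule-Walker equations for an AR(p) process read, in matrix form,
  Gamma_p phi = r_p,   with   (Gamma_p)_{ij} = gamma(|i - j|),
                       (r_p)_i = gamma(i),   i,j = 1..p.
Substitute the sample gammas (Toeplitz matrix and right-hand side of size 1):
  Gamma_p = [[1.0805]]
  r_p     = [0.295]
With p = 1 this is the single equation gamma(0) phi_1 = gamma(1):
  phi_hat_1 = gamma(1) / gamma(0) = 0.295 / 1.0805 = 0.2730.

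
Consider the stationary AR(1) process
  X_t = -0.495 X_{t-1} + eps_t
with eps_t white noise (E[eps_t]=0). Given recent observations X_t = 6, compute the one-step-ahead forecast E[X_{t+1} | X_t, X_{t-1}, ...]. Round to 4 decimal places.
E[X_{t+1} \mid \mathcal F_t] = -2.9700

For an AR(p) model X_t = c + sum_i phi_i X_{t-i} + eps_t, the
one-step-ahead conditional mean is
  E[X_{t+1} | X_t, ...] = c + sum_i phi_i X_{t+1-i}.
Substitute known values:
  E[X_{t+1} | ...] = (-0.495) * (6)
                   = -2.9700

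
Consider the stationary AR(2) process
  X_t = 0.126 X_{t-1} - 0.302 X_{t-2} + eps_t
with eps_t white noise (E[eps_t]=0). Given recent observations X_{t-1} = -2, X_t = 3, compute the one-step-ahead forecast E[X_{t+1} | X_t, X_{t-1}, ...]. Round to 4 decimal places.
E[X_{t+1} \mid \mathcal F_t] = 0.9820

For an AR(p) model X_t = c + sum_i phi_i X_{t-i} + eps_t, the
one-step-ahead conditional mean is
  E[X_{t+1} | X_t, ...] = c + sum_i phi_i X_{t+1-i}.
Substitute known values:
  E[X_{t+1} | ...] = (0.126) * (3) + (-0.302) * (-2)
                   = 0.9820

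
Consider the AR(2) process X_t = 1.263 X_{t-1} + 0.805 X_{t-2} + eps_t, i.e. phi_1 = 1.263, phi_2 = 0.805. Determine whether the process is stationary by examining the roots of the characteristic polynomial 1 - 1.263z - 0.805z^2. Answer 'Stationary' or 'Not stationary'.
\text{Not stationary}

The AR(p) characteristic polynomial is P(z) = 1 - 1.263z - 0.805z^2.
Stationarity requires all roots to lie outside the unit circle, i.e. |z| > 1 for every root.
Set 1 + (-1.263) z + (-0.805) z^2 = 0, i.e. a z^2 + b z + c = 0 with a = -0.805, b = -1.263, c = 1.
Discriminant D = b^2 - 4ac = (-1.263)^2 - 4*(-0.805)*1 = 1.595169 - (-3.22) = 4.815169.
D >= 0, so the roots are real: z = (-b +/- sqrt(D)) / (2a) = (1.263 +/- 2.194349) / (-1.61).
  z_1 = (1.263 + 2.194349) / (-1.61) = -2.1474,   |z_1| = 2.1474.
  z_2 = (1.263 - 2.194349) / (-1.61) = 0.5785,   |z_2| = 0.5785.
Moduli of all roots: 2.1474, 0.5785.
All moduli strictly greater than 1? No.
Verdict: Not stationary.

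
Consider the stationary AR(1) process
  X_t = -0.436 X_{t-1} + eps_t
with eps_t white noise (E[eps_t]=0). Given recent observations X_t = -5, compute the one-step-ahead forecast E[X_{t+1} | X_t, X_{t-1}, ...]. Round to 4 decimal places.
E[X_{t+1} \mid \mathcal F_t] = 2.1800

For an AR(p) model X_t = c + sum_i phi_i X_{t-i} + eps_t, the
one-step-ahead conditional mean is
  E[X_{t+1} | X_t, ...] = c + sum_i phi_i X_{t+1-i}.
Substitute known values:
  E[X_{t+1} | ...] = (-0.436) * (-5)
                   = 2.1800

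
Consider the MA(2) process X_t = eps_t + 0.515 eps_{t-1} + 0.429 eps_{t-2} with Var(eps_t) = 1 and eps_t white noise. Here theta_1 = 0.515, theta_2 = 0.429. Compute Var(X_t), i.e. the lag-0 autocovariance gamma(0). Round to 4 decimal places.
\gamma(0) = 1.4493

For an MA(q) process X_t = eps_t + sum_i theta_i eps_{t-i} with
Var(eps_t) = sigma^2, the variance is
  gamma(0) = sigma^2 * (1 + sum_i theta_i^2).
  sum_i theta_i^2 = (0.515)^2 + (0.429)^2 = 0.265225 + 0.184041 = 0.449266.
  gamma(0) = 1 * (1 + 0.449266) = 1 * 1.449266 = 1.449266, which rounds to 1.4493.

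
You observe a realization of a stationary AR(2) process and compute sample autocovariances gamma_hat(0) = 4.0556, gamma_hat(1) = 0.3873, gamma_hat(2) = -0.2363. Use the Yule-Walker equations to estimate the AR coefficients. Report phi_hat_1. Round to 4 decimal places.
\hat\phi_{1} = 0.1020

The Yule-Walker equations for an AR(p) process read, in matrix form,
  Gamma_p phi = r_p,   with   (Gamma_p)_{ij} = gamma(|i - j|),
                       (r_p)_i = gamma(i),   i,j = 1..p.
Substitute the sample gammas (Toeplitz matrix and right-hand side of size 2):
  Gamma_p = [[4.0556, 0.3873], [0.3873, 4.0556]]
  r_p     = [0.3873, -0.2363]
Written out:
  4.0556 phi_1 + 0.3873 phi_2 = 0.3873
  0.3873 phi_1 + 4.0556 phi_2 = -0.2363
Solve by Cramer's rule:
  det = gamma(0)^2 - gamma(1)^2 = (4.0556)^2 - (0.3873)^2 = 16.44789136 - 0.15000129 = 16.29789007
  phi_hat_1 = [gamma(1) gamma(0) - gamma(1) gamma(2)] / det = [(0.3873)(4.0556) - (0.3873)(-0.2363)] / 16.29789007 = 1.66225287 / 16.29789007 = 0.102
  phi_hat_2 = [gamma(0) gamma(2) - gamma(1)^2] / det = [(4.0556)(-0.2363) - (0.3873)^2] / 16.29789007 = -1.10833957 / 16.29789007 = -0.068
So phi_hat = [0.1020, -0.0680].
Therefore phi_hat_1 = 0.1020.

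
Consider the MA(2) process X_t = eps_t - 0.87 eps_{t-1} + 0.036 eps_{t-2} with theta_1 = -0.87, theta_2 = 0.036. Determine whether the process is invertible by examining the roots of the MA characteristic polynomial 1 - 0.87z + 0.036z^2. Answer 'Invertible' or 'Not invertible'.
\text{Invertible}

The MA(q) characteristic polynomial is P(z) = 1 - 0.87z + 0.036z^2.
Invertibility requires all roots to lie outside the unit circle, i.e. |z| > 1 for every root.
Set 1 + (-0.87) z + (0.036) z^2 = 0, i.e. a z^2 + b z + c = 0 with a = 0.036, b = -0.87, c = 1.
Discriminant D = b^2 - 4ac = (-0.87)^2 - 4*(0.036)*1 = 0.7569 - (0.144) = 0.6129.
D >= 0, so the roots are real: z = (-b +/- sqrt(D)) / (2a) = (0.87 +/- 0.782879) / (0.072).
  z_1 = (0.87 + 0.782879) / (0.072) = 22.9567,   |z_1| = 22.9567.
  z_2 = (0.87 - 0.782879) / (0.072) = 1.21,   |z_2| = 1.21.
Moduli of all roots: 22.9567, 1.2100.
All moduli strictly greater than 1? Yes.
Verdict: Invertible.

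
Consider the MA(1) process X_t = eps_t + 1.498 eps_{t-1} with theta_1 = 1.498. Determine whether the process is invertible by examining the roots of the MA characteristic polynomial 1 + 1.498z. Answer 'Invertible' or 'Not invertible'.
\text{Not invertible}

The MA(q) characteristic polynomial is P(z) = 1 + 1.498z.
Invertibility requires all roots to lie outside the unit circle, i.e. |z| > 1 for every root.
This is linear in z: 1 + (1.498) z = 0  =>  z = -1/(1.498) = -0.667557,  |z| = 0.667557.
Moduli of all roots: 0.6676.
All moduli strictly greater than 1? No.
Verdict: Not invertible.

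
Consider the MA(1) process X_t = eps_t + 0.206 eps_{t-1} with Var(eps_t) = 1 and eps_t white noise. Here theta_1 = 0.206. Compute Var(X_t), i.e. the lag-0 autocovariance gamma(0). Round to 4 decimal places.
\gamma(0) = 1.0424

For an MA(q) process X_t = eps_t + sum_i theta_i eps_{t-i} with
Var(eps_t) = sigma^2, the variance is
  gamma(0) = sigma^2 * (1 + sum_i theta_i^2).
  sum_i theta_i^2 = (0.206)^2 = 0.042436.
  gamma(0) = 1 * (1 + 0.042436) = 1 * 1.042436 = 1.042436, which rounds to 1.0424.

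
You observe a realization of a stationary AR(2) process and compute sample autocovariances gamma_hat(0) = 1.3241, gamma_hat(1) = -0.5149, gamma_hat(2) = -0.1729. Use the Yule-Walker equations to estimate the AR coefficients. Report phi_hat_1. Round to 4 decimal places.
\hat\phi_{1} = -0.5180

The Yule-Walker equations for an AR(p) process read, in matrix form,
  Gamma_p phi = r_p,   with   (Gamma_p)_{ij} = gamma(|i - j|),
                       (r_p)_i = gamma(i),   i,j = 1..p.
Substitute the sample gammas (Toeplitz matrix and right-hand side of size 2):
  Gamma_p = [[1.3241, -0.5149], [-0.5149, 1.3241]]
  r_p     = [-0.5149, -0.1729]
Written out:
  1.3241 phi_1 - 0.5149 phi_2 = -0.5149
  -0.5149 phi_1 + 1.3241 phi_2 = -0.1729
Solve by Cramer's rule:
  det = gamma(0)^2 - gamma(1)^2 = (1.3241)^2 - (-0.5149)^2 = 1.75324081 - 0.26512201 = 1.4881188
  phi_hat_1 = [gamma(1) gamma(0) - gamma(1) gamma(2)] / det = [(-0.5149)(1.3241) - (-0.5149)(-0.1729)] / 1.4881188 = -0.7708053 / 1.4881188 = -0.518
  phi_hat_2 = [gamma(0) gamma(2) - gamma(1)^2] / det = [(1.3241)(-0.1729) - (-0.5149)^2] / 1.4881188 = -0.4940589 / 1.4881188 = -0.332
So phi_hat = [-0.5180, -0.3320].
Therefore phi_hat_1 = -0.5180.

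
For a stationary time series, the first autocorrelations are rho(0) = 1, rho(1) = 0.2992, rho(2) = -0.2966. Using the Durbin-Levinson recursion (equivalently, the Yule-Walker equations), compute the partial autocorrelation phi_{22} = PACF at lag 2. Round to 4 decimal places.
\phi_{22} = -0.4241

The PACF at lag k is phi_{kk}, the last component of the solution
to the Yule-Walker system G_k phi = r_k where
  (G_k)_{ij} = rho(|i - j|), (r_k)_i = rho(i), i,j = 1..k.
Equivalently, Durbin-Levinson gives phi_{kk} iteratively:
  phi_{11} = rho(1)
  phi_{kk} = [rho(k) - sum_{j=1..k-1} phi_{k-1,j} rho(k-j)]
            / [1 - sum_{j=1..k-1} phi_{k-1,j} rho(j)],
  phi_{k,j} = phi_{k-1,j} - phi_{kk} phi_{k-1,k-j},  j = 1..k-1.
Step k = 1:
  phi_11 = rho(1) = 0.2992.
Step k = 2:
  phi_22 = [rho(2) - phi_11 rho(1)] / [1 - phi_11 rho(1)] = [-0.2966 - (0.2992)(0.2992)] / [1 - (0.2992)(0.2992)]
         = -0.38612064 / 0.91047936 = -0.4241.
Therefore phi_{22} = -0.4241.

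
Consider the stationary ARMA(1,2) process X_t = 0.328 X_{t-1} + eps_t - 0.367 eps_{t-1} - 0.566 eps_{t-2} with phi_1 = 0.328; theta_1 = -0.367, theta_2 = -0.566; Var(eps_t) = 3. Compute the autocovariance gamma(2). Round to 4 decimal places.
\gamma(2) = -1.5930

Multiply the model equation by X_{t-k} and take expectations. With theta_0 = psi_0 = 1 and psi_j the MA(infinity) weights, this gives
  gamma(k) - sum_i phi_i gamma(k-i) = c_k,
  c_k = sigma^2 * sum_{j=k..q} theta_j psi_{j-k}   (c_k = 0 for k > q),
using gamma(-m) = gamma(m).
psi-weights needed (psi_j = theta_j + sum_i phi_i psi_{j-i}):
  psi_1 = theta_1 + phi_1 = -0.367 + (0.328) = -0.039
  psi_2 = theta_2 + phi_1 psi_1 = -0.566 + (0.328)(-0.039) = -0.578792
Right-hand sides:
  c_0 = sigma^2 (1 + theta_1 psi_1 + theta_2 psi_2) = 3 * (1 + (-0.367)(-0.039) + (-0.566)(-0.578792)) = 3 * 1.341909 = 4.025728
  c_1 = sigma^2 (theta_1 + theta_2 psi_1) = 3 * (-0.367 + (-0.566)(-0.039)) = -1.034778
  c_2 = sigma^2 theta_2 = 3 * (-0.566) = -1.698
Equations for k = 0 and k = 1 (AR order 1):
  gamma(0) = phi_1 gamma(1) + c_0
  gamma(1) = phi_1 gamma(0) + c_1
Substituting the second into the first: gamma(0) (1 - phi_1^2) = c_0 + phi_1 c_1, so
  gamma(0) = (c_0 + phi_1 c_1) / (1 - phi_1^2) = (4.025728 + (0.328)(-1.034778)) / (1 - (0.328)^2) = 3.686321 / 0.892416 = 4.13072.
  gamma(1) = phi_1 gamma(0) + c_1 = (0.328)(4.13072) + (-1.034778) = 0.320098.
For k = 2: gamma(2) = phi_1 gamma(1) + c_2
  = (0.328)(0.320098) + (-1.698) = -1.593008.
Therefore gamma(2) = -1.5930 (to 4 decimal places).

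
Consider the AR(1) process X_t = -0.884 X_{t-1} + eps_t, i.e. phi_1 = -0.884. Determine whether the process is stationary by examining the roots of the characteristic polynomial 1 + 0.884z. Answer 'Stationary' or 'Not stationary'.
\text{Stationary}

The AR(p) characteristic polynomial is P(z) = 1 + 0.884z.
Stationarity requires all roots to lie outside the unit circle, i.e. |z| > 1 for every root.
This is linear in z: 1 + (0.884) z = 0  =>  z = -1/(0.884) = -1.131222,  |z| = 1.131222.
Moduli of all roots: 1.1312.
All moduli strictly greater than 1? Yes.
Verdict: Stationary.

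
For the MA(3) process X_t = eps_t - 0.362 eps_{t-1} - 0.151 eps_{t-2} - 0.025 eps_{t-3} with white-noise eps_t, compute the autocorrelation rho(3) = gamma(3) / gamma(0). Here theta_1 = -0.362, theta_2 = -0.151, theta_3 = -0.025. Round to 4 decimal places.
\rho(3) = -0.0217

For an MA(q) process with theta_0 = 1, the autocovariance is
  gamma(k) = sigma^2 * sum_{i=0..q-k} theta_i * theta_{i+k},
and rho(k) = gamma(k) / gamma(0). Sigma^2 cancels.
  numerator   = (1)*(-0.025) = -0.025.
  denominator = (1)^2 + (-0.362)^2 + (-0.151)^2 + (-0.025)^2 = 1.15447.
  rho(3) = -0.025 / 1.15447 = -0.0217.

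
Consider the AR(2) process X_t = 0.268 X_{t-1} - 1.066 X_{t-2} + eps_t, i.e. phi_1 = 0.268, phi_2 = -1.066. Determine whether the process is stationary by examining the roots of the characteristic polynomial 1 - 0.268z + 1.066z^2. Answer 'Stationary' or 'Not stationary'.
\text{Not stationary}

The AR(p) characteristic polynomial is P(z) = 1 - 0.268z + 1.066z^2.
Stationarity requires all roots to lie outside the unit circle, i.e. |z| > 1 for every root.
Set 1 + (-0.268) z + (1.066) z^2 = 0, i.e. a z^2 + b z + c = 0 with a = 1.066, b = -0.268, c = 1.
Discriminant D = b^2 - 4ac = (-0.268)^2 - 4*(1.066)*1 = 0.071824 - (4.264) = -4.192176.
D < 0, so the roots are the complex-conjugate pair z = (-b +/- i sqrt(-D)) / (2a) = 0.1257 +/- 0.9604i.
For a conjugate pair |z|^2 = z * conj(z) = (product of roots) = c/a = 1/(1.066) = 0.938086, so |z| = sqrt(0.938086) = 0.9685 for both roots.
Moduli of all roots: 0.9685, 0.9685.
All moduli strictly greater than 1? No.
Verdict: Not stationary.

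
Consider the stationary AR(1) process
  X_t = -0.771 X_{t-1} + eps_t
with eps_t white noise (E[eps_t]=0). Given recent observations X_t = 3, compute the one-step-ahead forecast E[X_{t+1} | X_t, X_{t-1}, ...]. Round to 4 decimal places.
E[X_{t+1} \mid \mathcal F_t] = -2.3130

For an AR(p) model X_t = c + sum_i phi_i X_{t-i} + eps_t, the
one-step-ahead conditional mean is
  E[X_{t+1} | X_t, ...] = c + sum_i phi_i X_{t+1-i}.
Substitute known values:
  E[X_{t+1} | ...] = (-0.771) * (3)
                   = -2.3130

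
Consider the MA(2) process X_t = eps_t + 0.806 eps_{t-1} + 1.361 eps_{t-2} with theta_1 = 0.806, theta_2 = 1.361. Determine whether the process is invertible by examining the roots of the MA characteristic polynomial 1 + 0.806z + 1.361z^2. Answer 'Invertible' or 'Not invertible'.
\text{Not invertible}

The MA(q) characteristic polynomial is P(z) = 1 + 0.806z + 1.361z^2.
Invertibility requires all roots to lie outside the unit circle, i.e. |z| > 1 for every root.
Set 1 + (0.806) z + (1.361) z^2 = 0, i.e. a z^2 + b z + c = 0 with a = 1.361, b = 0.806, c = 1.
Discriminant D = b^2 - 4ac = (0.806)^2 - 4*(1.361)*1 = 0.649636 - (5.444) = -4.794364.
D < 0, so the roots are the complex-conjugate pair z = (-b +/- i sqrt(-D)) / (2a) = -0.2961 +/- 0.8044i.
For a conjugate pair |z|^2 = z * conj(z) = (product of roots) = c/a = 1/(1.361) = 0.734754, so |z| = sqrt(0.734754) = 0.8572 for both roots.
Moduli of all roots: 0.8572, 0.8572.
All moduli strictly greater than 1? No.
Verdict: Not invertible.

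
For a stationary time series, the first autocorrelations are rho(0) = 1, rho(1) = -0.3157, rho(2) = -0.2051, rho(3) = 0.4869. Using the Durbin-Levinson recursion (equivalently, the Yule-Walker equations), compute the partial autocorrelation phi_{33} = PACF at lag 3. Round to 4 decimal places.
\phi_{33} = 0.3680

The PACF at lag k is phi_{kk}, the last component of the solution
to the Yule-Walker system G_k phi = r_k where
  (G_k)_{ij} = rho(|i - j|), (r_k)_i = rho(i), i,j = 1..k.
Equivalently, Durbin-Levinson gives phi_{kk} iteratively:
  phi_{11} = rho(1)
  phi_{kk} = [rho(k) - sum_{j=1..k-1} phi_{k-1,j} rho(k-j)]
            / [1 - sum_{j=1..k-1} phi_{k-1,j} rho(j)],
  phi_{k,j} = phi_{k-1,j} - phi_{kk} phi_{k-1,k-j},  j = 1..k-1.
Step k = 1:
  phi_11 = rho(1) = -0.3157.
Step k = 2:
  phi_22 = [rho(2) - phi_11 rho(1)] / [1 - phi_11 rho(1)] = [-0.2051 - (-0.3157)(-0.3157)] / [1 - (-0.3157)(-0.3157)]
         = -0.30476649 / 0.90033351 = -0.338504.
  Update: phi_21 = phi_11 - phi_22 phi_11 = -0.3157 - (-0.338504)(-0.3157) = -0.422566.
Step k = 3:
  phi_33 = [rho(3) - phi_21 rho(2) - phi_22 rho(1)] / [1 - phi_21 rho(1) - phi_22 rho(2)]
    numerator   = 0.4869 - (-0.422566)(-0.2051) - (-0.338504)(-0.3157) = 0.29336606
    denominator = 1 - (-0.422566)(-0.3157) - (-0.338504)(-0.2051) = 0.79716884
  phi_33 = 0.29336606 / 0.79716884 = 0.368.
Therefore phi_{33} = 0.3680.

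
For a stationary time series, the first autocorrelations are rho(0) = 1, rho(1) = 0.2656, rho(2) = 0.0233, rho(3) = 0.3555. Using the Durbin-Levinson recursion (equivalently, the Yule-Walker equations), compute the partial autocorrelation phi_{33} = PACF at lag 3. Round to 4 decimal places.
\phi_{33} = 0.3910

The PACF at lag k is phi_{kk}, the last component of the solution
to the Yule-Walker system G_k phi = r_k where
  (G_k)_{ij} = rho(|i - j|), (r_k)_i = rho(i), i,j = 1..k.
Equivalently, Durbin-Levinson gives phi_{kk} iteratively:
  phi_{11} = rho(1)
  phi_{kk} = [rho(k) - sum_{j=1..k-1} phi_{k-1,j} rho(k-j)]
            / [1 - sum_{j=1..k-1} phi_{k-1,j} rho(j)],
  phi_{k,j} = phi_{k-1,j} - phi_{kk} phi_{k-1,k-j},  j = 1..k-1.
Step k = 1:
  phi_11 = rho(1) = 0.2656.
Step k = 2:
  phi_22 = [rho(2) - phi_11 rho(1)] / [1 - phi_11 rho(1)] = [0.0233 - (0.2656)(0.2656)] / [1 - (0.2656)(0.2656)]
         = -0.04724336 / 0.92945664 = -0.050829.
  Update: phi_21 = phi_11 - phi_22 phi_11 = 0.2656 - (-0.050829)(0.2656) = 0.2791.
Step k = 3:
  phi_33 = [rho(3) - phi_21 rho(2) - phi_22 rho(1)] / [1 - phi_21 rho(1) - phi_22 rho(2)]
    numerator   = 0.3555 - (0.2791)(0.0233) - (-0.050829)(0.2656) = 0.36249715
    denominator = 1 - (0.2791)(0.2656) - (-0.050829)(0.0233) = 0.92705531
  phi_33 = 0.36249715 / 0.92705531 = 0.391.
Therefore phi_{33} = 0.3910.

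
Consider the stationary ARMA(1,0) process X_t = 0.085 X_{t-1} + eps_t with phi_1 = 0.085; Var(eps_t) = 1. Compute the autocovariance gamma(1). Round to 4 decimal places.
\gamma(1) = 0.0856

Multiply the model equation by X_{t-k} and take expectations. With theta_0 = psi_0 = 1 and psi_j the MA(infinity) weights, this gives
  gamma(k) - sum_i phi_i gamma(k-i) = c_k,
  c_k = sigma^2 * sum_{j=k..q} theta_j psi_{j-k}   (c_k = 0 for k > q),
using gamma(-m) = gamma(m).
Pure AR (q = 0): c_0 = sigma^2 = 1, c_k = 0 for k >= 1.
Equations for k = 0 and k = 1 (AR order 1):
  gamma(0) = phi_1 gamma(1) + c_0
  gamma(1) = phi_1 gamma(0) + c_1
Substituting the second into the first: gamma(0) (1 - phi_1^2) = c_0 + phi_1 c_1, so
  gamma(0) = c_0 / (1 - phi_1^2) = 1 / (1 - (0.085)^2) = 1 / 0.992775 = 1.007278.
  gamma(1) = phi_1 gamma(0) = (0.085)(1.007278) = 0.085619.
Therefore gamma(1) = 0.0856 (to 4 decimal places).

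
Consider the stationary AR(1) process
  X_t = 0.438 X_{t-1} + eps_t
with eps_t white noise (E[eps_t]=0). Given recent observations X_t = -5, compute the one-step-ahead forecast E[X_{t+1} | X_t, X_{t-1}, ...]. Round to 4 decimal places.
E[X_{t+1} \mid \mathcal F_t] = -2.1900

For an AR(p) model X_t = c + sum_i phi_i X_{t-i} + eps_t, the
one-step-ahead conditional mean is
  E[X_{t+1} | X_t, ...] = c + sum_i phi_i X_{t+1-i}.
Substitute known values:
  E[X_{t+1} | ...] = (0.438) * (-5)
                   = -2.1900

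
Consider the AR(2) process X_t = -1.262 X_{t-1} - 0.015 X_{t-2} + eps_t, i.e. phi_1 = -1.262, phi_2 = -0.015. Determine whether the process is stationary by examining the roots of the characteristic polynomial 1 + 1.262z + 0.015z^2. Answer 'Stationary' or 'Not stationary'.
\text{Not stationary}

The AR(p) characteristic polynomial is P(z) = 1 + 1.262z + 0.015z^2.
Stationarity requires all roots to lie outside the unit circle, i.e. |z| > 1 for every root.
Set 1 + (1.262) z + (0.015) z^2 = 0, i.e. a z^2 + b z + c = 0 with a = 0.015, b = 1.262, c = 1.
Discriminant D = b^2 - 4ac = (1.262)^2 - 4*(0.015)*1 = 1.592644 - (0.06) = 1.532644.
D >= 0, so the roots are real: z = (-b +/- sqrt(D)) / (2a) = (-1.262 +/- 1.238) / (0.03).
  z_1 = (-1.262 + 1.238) / (0.03) = -0.8,   |z_1| = 0.8.
  z_2 = (-1.262 - 1.238) / (0.03) = -83.3333,   |z_2| = 83.3333.
Moduli of all roots: 0.8000, 83.3333.
All moduli strictly greater than 1? No.
Verdict: Not stationary.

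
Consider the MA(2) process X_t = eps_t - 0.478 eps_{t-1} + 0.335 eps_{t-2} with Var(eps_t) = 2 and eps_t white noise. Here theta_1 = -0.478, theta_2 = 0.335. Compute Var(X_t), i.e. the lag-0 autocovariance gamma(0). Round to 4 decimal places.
\gamma(0) = 2.6814

For an MA(q) process X_t = eps_t + sum_i theta_i eps_{t-i} with
Var(eps_t) = sigma^2, the variance is
  gamma(0) = sigma^2 * (1 + sum_i theta_i^2).
  sum_i theta_i^2 = (-0.478)^2 + (0.335)^2 = 0.228484 + 0.112225 = 0.340709.
  gamma(0) = 2 * (1 + 0.340709) = 2 * 1.340709 = 2.681418, which rounds to 2.6814.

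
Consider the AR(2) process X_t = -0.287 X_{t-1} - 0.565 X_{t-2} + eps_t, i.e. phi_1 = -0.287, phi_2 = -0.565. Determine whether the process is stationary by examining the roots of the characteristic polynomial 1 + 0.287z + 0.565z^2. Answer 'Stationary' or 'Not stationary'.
\text{Stationary}

The AR(p) characteristic polynomial is P(z) = 1 + 0.287z + 0.565z^2.
Stationarity requires all roots to lie outside the unit circle, i.e. |z| > 1 for every root.
Set 1 + (0.287) z + (0.565) z^2 = 0, i.e. a z^2 + b z + c = 0 with a = 0.565, b = 0.287, c = 1.
Discriminant D = b^2 - 4ac = (0.287)^2 - 4*(0.565)*1 = 0.082369 - (2.26) = -2.177631.
D < 0, so the roots are the complex-conjugate pair z = (-b +/- i sqrt(-D)) / (2a) = -0.254 +/- 1.3059i.
For a conjugate pair |z|^2 = z * conj(z) = (product of roots) = c/a = 1/(0.565) = 1.769912, so |z| = sqrt(1.769912) = 1.3304 for both roots.
Moduli of all roots: 1.3304, 1.3304.
All moduli strictly greater than 1? Yes.
Verdict: Stationary.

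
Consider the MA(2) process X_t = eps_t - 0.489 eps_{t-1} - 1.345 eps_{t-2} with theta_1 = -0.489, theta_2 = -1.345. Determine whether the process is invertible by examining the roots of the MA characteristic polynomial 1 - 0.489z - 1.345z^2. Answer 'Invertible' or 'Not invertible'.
\text{Not invertible}

The MA(q) characteristic polynomial is P(z) = 1 - 0.489z - 1.345z^2.
Invertibility requires all roots to lie outside the unit circle, i.e. |z| > 1 for every root.
Set 1 + (-0.489) z + (-1.345) z^2 = 0, i.e. a z^2 + b z + c = 0 with a = -1.345, b = -0.489, c = 1.
Discriminant D = b^2 - 4ac = (-0.489)^2 - 4*(-1.345)*1 = 0.239121 - (-5.38) = 5.619121.
D >= 0, so the roots are real: z = (-b +/- sqrt(D)) / (2a) = (0.489 +/- 2.370469) / (-2.69).
  z_1 = (0.489 + 2.370469) / (-2.69) = -1.063,   |z_1| = 1.063.
  z_2 = (0.489 - 2.370469) / (-2.69) = 0.6994,   |z_2| = 0.6994.
Moduli of all roots: 1.0630, 0.6994.
All moduli strictly greater than 1? No.
Verdict: Not invertible.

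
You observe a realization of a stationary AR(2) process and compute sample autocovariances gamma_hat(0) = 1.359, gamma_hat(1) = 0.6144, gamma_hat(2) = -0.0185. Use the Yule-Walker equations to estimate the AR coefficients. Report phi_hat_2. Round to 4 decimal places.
\hat\phi_{2} = -0.2740

The Yule-Walker equations for an AR(p) process read, in matrix form,
  Gamma_p phi = r_p,   with   (Gamma_p)_{ij} = gamma(|i - j|),
                       (r_p)_i = gamma(i),   i,j = 1..p.
Substitute the sample gammas (Toeplitz matrix and right-hand side of size 2):
  Gamma_p = [[1.359, 0.6144], [0.6144, 1.359]]
  r_p     = [0.6144, -0.0185]
Written out:
  1.359 phi_1 + 0.6144 phi_2 = 0.6144
  0.6144 phi_1 + 1.359 phi_2 = -0.0185
Solve by Cramer's rule:
  det = gamma(0)^2 - gamma(1)^2 = (1.359)^2 - (0.6144)^2 = 1.846881 - 0.37748736 = 1.46939364
  phi_hat_1 = [gamma(1) gamma(0) - gamma(1) gamma(2)] / det = [(0.6144)(1.359) - (0.6144)(-0.0185)] / 1.46939364 = 0.846336 / 1.46939364 = 0.576
  phi_hat_2 = [gamma(0) gamma(2) - gamma(1)^2] / det = [(1.359)(-0.0185) - (0.6144)^2] / 1.46939364 = -0.40262886 / 1.46939364 = -0.274
So phi_hat = [0.5760, -0.2740].
Therefore phi_hat_2 = -0.2740.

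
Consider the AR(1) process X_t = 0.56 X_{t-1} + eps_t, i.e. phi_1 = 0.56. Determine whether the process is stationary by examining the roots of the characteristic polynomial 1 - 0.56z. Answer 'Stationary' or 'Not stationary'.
\text{Stationary}

The AR(p) characteristic polynomial is P(z) = 1 - 0.56z.
Stationarity requires all roots to lie outside the unit circle, i.e. |z| > 1 for every root.
This is linear in z: 1 + (-0.56) z = 0  =>  z = -1/(-0.56) = 1.785714,  |z| = 1.785714.
Moduli of all roots: 1.7857.
All moduli strictly greater than 1? Yes.
Verdict: Stationary.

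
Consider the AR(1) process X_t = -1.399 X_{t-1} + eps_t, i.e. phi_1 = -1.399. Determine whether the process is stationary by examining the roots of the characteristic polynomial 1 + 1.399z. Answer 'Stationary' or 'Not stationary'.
\text{Not stationary}

The AR(p) characteristic polynomial is P(z) = 1 + 1.399z.
Stationarity requires all roots to lie outside the unit circle, i.e. |z| > 1 for every root.
This is linear in z: 1 + (1.399) z = 0  =>  z = -1/(1.399) = -0.714796,  |z| = 0.714796.
Moduli of all roots: 0.7148.
All moduli strictly greater than 1? No.
Verdict: Not stationary.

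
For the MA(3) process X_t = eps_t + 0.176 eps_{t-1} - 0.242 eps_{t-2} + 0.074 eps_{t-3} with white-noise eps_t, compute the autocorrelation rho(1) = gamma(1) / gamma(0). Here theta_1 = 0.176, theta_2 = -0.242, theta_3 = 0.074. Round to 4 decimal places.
\rho(1) = 0.1055

For an MA(q) process with theta_0 = 1, the autocovariance is
  gamma(k) = sigma^2 * sum_{i=0..q-k} theta_i * theta_{i+k},
and rho(k) = gamma(k) / gamma(0). Sigma^2 cancels.
  numerator   = (1)*(0.176) + (0.176)*(-0.242) + (-0.242)*(0.074) = 0.1155.
  denominator = (1)^2 + (0.176)^2 + (-0.242)^2 + (0.074)^2 = 1.095016.
  rho(1) = 0.1155 / 1.095016 = 0.1055.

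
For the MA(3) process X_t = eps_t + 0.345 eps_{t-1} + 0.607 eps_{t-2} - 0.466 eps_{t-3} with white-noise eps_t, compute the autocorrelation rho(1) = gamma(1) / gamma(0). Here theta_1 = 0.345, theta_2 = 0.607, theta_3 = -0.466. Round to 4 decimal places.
\rho(1) = 0.1593

For an MA(q) process with theta_0 = 1, the autocovariance is
  gamma(k) = sigma^2 * sum_{i=0..q-k} theta_i * theta_{i+k},
and rho(k) = gamma(k) / gamma(0). Sigma^2 cancels.
  numerator   = (1)*(0.345) + (0.345)*(0.607) + (0.607)*(-0.466) = 0.271553.
  denominator = (1)^2 + (0.345)^2 + (0.607)^2 + (-0.466)^2 = 1.70463.
  rho(1) = 0.271553 / 1.70463 = 0.1593.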